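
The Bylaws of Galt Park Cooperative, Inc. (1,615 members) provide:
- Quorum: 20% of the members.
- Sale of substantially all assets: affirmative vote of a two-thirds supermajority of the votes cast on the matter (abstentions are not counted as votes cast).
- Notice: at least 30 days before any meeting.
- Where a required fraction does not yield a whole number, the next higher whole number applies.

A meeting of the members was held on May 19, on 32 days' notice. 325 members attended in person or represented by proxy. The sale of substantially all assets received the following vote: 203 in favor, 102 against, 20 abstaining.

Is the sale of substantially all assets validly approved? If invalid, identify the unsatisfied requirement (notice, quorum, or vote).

Invalid — vote requirement not satisfied.

Notice: 32 days given; 30 required. Satisfied.
Quorum: 20% of 1,615 = 323; 325 present. Satisfied.
Vote: requires two-thirds of the votes cast (325 − 20 abstaining = 305); 2/3 of 305 = 203.33, rounded up to 204, so 204 needed; 203 in favor. Not satisfied.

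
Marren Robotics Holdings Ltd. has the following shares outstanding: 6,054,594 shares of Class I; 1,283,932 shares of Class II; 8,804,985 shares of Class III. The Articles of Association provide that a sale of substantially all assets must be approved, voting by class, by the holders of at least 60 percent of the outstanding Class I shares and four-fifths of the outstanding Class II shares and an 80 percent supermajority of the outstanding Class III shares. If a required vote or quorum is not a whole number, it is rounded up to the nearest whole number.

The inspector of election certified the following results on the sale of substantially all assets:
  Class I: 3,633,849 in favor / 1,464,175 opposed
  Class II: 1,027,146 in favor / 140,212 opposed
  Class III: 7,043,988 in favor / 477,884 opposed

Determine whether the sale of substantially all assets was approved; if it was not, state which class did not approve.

Approved — every class gave the required vote.

Class I: 3/5 of 6054594 = 3632756.40, rounded up to 3632757; 3,632,757 required, 3,633,849 in favor — approved.
Class II: 4/5 of 1283932 = 1027145.60, rounded up to 1027146; 1,027,146 required, 1,027,146 in favor — approved.
Class III: 4/5 of 8804985 = 7043988; 7,043,988 required, 7,043,988 in favor — approved.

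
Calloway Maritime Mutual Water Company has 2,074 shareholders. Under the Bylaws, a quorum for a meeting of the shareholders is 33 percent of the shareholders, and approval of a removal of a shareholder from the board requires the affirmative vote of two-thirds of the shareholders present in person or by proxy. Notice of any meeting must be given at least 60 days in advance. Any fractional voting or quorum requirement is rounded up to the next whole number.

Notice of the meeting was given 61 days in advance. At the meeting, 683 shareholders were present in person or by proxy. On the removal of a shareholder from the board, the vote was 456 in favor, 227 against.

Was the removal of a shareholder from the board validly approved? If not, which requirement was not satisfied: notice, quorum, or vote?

Invalid — quorum requirement not satisfied.

Notice: 61 days given; 60 required. Satisfied.
Quorum: 33% of 2,074 = 684.42, rounded up to 685; 683 present. Not satisfied.
Vote: requires two-thirds of those present (683); 2/3 of 683 = 455.33, rounded up to 456, so 456 needed; 456 in favor. Satisfied.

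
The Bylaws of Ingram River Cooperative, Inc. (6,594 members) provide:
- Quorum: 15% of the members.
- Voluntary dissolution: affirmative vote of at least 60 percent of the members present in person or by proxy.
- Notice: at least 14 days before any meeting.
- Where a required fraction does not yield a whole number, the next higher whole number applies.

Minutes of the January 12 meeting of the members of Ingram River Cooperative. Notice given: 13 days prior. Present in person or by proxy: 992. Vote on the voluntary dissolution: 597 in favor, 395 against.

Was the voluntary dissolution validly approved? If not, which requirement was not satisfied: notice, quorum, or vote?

Notice: 13 days given; 14 required. Not satisfied.
Quorum: 15% of 6,594 = 989.10, rounded up to 990; 992 present. Satisfied.
Vote: requires three-fifths of those present (992); 3/5 of 992 = 595.20, rounded up to 596, so 596 needed; 597 in favor. Satisfied.

Invalid — notice requirement not satisfied.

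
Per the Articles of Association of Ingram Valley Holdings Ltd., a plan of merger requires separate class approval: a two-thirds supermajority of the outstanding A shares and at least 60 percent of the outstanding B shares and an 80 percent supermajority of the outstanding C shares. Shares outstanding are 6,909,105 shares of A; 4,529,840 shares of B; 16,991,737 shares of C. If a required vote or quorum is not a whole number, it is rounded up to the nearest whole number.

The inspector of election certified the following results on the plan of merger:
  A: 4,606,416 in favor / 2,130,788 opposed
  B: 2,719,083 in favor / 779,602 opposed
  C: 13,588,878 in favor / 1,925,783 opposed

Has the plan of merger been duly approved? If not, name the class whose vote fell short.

A: 2/3 of 6909105 = 4606070; 4,606,070 required, 4,606,416 in favor — approved.
B: 3/5 of 4529840 = 2717904; 2,717,904 required, 2,719,083 in favor — approved.
C: 4/5 of 16991737 = 13593389.60, rounded up to 13593390; 13,593,390 required, 13,588,878 in favor — not approved.

Not approved — the C shares did not give the required vote.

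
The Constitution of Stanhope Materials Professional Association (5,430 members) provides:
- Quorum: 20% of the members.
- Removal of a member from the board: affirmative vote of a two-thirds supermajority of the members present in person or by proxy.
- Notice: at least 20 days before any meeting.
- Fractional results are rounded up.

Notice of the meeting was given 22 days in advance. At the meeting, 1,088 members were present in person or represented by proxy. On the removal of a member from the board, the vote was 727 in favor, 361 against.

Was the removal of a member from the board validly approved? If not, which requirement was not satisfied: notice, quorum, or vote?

Notice: 22 days given; 20 required. Satisfied.
Quorum: 20% of 5,430 = 1,086; 1,088 present. Satisfied.
Vote: requires two-thirds of those present (1,088); 2/3 of 1088 = 725.33, rounded up to 726, so 726 needed; 727 in favor. Satisfied.

Valid — all requirements satisfied.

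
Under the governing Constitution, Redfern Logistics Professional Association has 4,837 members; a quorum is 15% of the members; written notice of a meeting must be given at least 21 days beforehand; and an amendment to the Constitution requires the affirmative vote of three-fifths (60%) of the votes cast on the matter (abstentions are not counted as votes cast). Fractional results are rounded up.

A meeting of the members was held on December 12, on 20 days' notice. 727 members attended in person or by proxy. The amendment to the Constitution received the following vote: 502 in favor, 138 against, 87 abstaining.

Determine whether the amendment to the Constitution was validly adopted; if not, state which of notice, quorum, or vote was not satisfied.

Notice: 20 days given; 21 required. Not satisfied.
Quorum: 15% of 4,837 = 725.55, rounded up to 726; 727 present. Satisfied.
Vote: requires three-fifths of the votes cast (727 − 87 abstaining = 640); 3/5 of 640 = 384, so 384 needed; 502 in favor. Satisfied.

Invalid — notice requirement not satisfied.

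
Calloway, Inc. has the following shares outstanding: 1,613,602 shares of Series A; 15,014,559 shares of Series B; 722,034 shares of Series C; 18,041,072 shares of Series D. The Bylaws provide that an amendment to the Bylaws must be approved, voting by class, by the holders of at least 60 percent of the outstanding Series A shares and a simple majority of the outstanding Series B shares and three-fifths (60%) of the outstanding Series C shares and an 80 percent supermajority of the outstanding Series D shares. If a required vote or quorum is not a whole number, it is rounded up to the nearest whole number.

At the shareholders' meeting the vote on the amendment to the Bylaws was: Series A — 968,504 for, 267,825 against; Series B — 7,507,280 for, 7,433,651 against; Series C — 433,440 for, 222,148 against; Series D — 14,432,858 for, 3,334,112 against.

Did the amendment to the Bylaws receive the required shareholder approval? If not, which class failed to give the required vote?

Approved — every class gave the required vote.

Series A: 3/5 of 1613602 = 968161.20, rounded up to 968162; 968,162 required, 968,504 in favor — approved.
Series B: a majority of 15014559 is 7507280; 7,507,280 required, 7,507,280 in favor — approved.
Series C: 3/5 of 722034 = 433220.40, rounded up to 433221; 433,221 required, 433,440 in favor — approved.
Series D: 4/5 of 18041072 = 14432857.60, rounded up to 14432858; 14,432,858 required, 14,432,858 in favor — approved.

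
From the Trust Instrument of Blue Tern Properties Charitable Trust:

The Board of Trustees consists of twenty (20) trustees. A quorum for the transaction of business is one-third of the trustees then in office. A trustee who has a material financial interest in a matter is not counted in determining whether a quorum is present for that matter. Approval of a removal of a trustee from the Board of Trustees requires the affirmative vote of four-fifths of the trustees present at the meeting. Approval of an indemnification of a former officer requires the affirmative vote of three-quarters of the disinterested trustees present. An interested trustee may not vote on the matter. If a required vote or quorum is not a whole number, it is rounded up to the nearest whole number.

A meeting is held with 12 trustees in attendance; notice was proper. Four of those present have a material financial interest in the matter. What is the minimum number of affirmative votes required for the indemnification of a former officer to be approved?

The indemnification of a former officer requires three-fourths of the disinterested trustees present (12 − 4 = 8).
3/4 of 8 = 6.

6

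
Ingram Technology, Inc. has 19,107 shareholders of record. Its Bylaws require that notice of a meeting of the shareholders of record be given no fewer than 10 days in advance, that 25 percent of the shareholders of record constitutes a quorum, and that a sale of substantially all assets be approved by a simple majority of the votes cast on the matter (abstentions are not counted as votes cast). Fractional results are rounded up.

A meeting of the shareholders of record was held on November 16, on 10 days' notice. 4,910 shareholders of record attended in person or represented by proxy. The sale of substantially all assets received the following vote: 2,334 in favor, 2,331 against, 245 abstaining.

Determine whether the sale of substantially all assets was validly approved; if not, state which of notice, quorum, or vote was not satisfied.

Notice: 10 days given; 10 required. Satisfied.
Quorum: 25% of 19,107 = 4,776.75, rounded up to 4,777; 4,910 present. Satisfied.
Vote: requires a majority of the votes cast (4,910 − 245 abstaining = 4,665); a majority of 4665 is 2333, so 2,333 needed; 2,334 in favor. Satisfied.

Valid — all requirements satisfied.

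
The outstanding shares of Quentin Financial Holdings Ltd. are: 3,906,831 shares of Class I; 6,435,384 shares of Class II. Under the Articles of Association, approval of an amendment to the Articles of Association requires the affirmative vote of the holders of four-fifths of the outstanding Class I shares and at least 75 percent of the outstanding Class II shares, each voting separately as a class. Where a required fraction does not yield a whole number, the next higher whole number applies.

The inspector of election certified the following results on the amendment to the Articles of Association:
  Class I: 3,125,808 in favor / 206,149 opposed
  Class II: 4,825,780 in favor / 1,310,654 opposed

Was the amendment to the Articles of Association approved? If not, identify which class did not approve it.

Class I: 4/5 of 3906831 = 3125464.80, rounded up to 3125465; 3,125,465 required, 3,125,808 in favor — approved.
Class II: 3/4 of 6435384 = 4826538; 4,826,538 required, 4,825,780 in favor — not approved.

Not approved — the Class II shares did not give the required vote.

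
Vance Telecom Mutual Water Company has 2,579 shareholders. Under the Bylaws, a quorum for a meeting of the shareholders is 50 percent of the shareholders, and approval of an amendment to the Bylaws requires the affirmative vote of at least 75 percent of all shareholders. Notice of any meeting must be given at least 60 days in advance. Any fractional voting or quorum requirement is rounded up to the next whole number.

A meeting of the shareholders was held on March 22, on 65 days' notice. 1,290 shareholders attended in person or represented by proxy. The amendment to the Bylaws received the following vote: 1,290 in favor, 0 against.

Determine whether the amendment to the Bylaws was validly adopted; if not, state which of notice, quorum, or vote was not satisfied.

Invalid — vote requirement not satisfied.

Notice: 65 days given; 60 required. Satisfied.
Quorum: 50% of 2,579 = 1,289.50, rounded up to 1,290; 1,290 present. Satisfied.
Vote: requires three-fourths of all shareholders (2,579); 3/4 of 2579 = 1934.25, rounded up to 1935, so 1,935 needed; 1,290 in favor. Not satisfied.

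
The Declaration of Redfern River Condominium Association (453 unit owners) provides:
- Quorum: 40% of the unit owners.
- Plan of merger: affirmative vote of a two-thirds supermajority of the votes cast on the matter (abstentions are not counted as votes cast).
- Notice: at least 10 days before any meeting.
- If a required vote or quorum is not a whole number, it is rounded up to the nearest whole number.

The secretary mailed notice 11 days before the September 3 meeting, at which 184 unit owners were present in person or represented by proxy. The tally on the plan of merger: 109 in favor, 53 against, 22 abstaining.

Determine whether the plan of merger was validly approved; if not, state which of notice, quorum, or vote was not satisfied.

Valid — all requirements satisfied.

Notice: 11 days given; 10 required. Satisfied.
Quorum: 40% of 453 = 181.20, rounded up to 182; 184 present. Satisfied.
Vote: requires two-thirds of the votes cast (184 − 22 abstaining = 162); 2/3 of 162 = 108, so 108 needed; 109 in favor. Satisfied.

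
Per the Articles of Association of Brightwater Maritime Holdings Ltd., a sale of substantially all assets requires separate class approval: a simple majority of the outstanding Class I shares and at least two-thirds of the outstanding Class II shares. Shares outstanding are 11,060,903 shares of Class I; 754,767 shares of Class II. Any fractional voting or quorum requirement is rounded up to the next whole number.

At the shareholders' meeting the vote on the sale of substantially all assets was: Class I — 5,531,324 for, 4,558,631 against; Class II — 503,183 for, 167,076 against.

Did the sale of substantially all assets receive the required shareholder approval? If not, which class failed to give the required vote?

Approved — every class gave the required vote.

Class I: a majority of 11060903 is 5530452; 5,530,452 required, 5,531,324 in favor — approved.
Class II: 2/3 of 754767 = 503178; 503,178 required, 503,183 in favor — approved.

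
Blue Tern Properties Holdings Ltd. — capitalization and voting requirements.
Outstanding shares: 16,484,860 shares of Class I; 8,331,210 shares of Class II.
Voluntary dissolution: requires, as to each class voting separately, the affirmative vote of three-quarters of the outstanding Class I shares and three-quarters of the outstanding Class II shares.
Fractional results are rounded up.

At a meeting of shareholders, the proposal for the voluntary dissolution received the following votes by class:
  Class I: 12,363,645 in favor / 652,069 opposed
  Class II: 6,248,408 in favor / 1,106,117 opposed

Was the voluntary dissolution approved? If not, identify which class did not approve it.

Approved — every class gave the required vote.

Class I: 3/4 of 16484860 = 12363645; 12,363,645 required, 12,363,645 in favor — approved.
Class II: 3/4 of 8331210 = 6248407.50, rounded up to 6248408; 6,248,408 required, 6,248,408 in favor — approved.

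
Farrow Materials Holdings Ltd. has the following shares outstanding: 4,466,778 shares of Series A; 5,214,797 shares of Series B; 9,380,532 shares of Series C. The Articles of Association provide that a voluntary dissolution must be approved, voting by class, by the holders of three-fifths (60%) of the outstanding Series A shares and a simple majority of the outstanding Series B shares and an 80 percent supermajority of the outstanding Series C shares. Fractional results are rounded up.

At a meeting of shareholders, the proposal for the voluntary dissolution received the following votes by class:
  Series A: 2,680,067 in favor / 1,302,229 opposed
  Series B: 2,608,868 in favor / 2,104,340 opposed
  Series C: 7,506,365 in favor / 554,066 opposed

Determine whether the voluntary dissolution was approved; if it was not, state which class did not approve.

Approved — every class gave the required vote.

Series A: 3/5 of 4466778 = 2680066.80, rounded up to 2680067; 2,680,067 required, 2,680,067 in favor — approved.
Series B: a majority of 5214797 is 2607399; 2,607,399 required, 2,608,868 in favor — approved.
Series C: 4/5 of 9380532 = 7504425.60, rounded up to 7504426; 7,504,426 required, 7,506,365 in favor — approved.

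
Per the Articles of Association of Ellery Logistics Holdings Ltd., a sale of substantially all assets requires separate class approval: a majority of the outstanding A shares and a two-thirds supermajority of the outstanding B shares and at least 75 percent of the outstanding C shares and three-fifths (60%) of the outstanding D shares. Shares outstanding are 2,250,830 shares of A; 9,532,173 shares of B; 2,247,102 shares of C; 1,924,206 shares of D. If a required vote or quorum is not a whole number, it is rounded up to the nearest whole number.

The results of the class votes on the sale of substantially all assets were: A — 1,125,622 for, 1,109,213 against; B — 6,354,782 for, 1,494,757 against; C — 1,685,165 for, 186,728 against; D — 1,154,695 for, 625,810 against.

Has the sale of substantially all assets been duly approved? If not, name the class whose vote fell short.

A: a majority of 2250830 is 1125416; 1,125,416 required, 1,125,622 in favor — approved.
B: 2/3 of 9532173 = 6354782; 6,354,782 required, 6,354,782 in favor — approved.
C: 3/4 of 2247102 = 1685326.50, rounded up to 1685327; 1,685,327 required, 1,685,165 in favor — not approved.
D: 3/5 of 1924206 = 1154523.60, rounded up to 1154524; 1,154,524 required, 1,154,695 in favor — approved.

Not approved — the C shares did not give the required vote.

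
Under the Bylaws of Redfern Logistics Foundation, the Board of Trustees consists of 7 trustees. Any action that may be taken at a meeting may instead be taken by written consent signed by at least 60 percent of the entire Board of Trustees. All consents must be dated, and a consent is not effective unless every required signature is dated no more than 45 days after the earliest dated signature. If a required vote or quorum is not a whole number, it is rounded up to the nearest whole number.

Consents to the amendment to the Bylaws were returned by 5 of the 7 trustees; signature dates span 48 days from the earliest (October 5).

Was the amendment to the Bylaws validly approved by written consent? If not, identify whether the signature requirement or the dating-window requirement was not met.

Not effective — dating-window requirement not satisfied.

Signatures required: at least 60 percent of 7 — 3/5 of 7 = 4.20, rounded up to 5, so 5 needed; 5 signed. Sufficient.
Dating window: the latest signature is 48 days after the earliest; the limit is 45 days. Outside the window.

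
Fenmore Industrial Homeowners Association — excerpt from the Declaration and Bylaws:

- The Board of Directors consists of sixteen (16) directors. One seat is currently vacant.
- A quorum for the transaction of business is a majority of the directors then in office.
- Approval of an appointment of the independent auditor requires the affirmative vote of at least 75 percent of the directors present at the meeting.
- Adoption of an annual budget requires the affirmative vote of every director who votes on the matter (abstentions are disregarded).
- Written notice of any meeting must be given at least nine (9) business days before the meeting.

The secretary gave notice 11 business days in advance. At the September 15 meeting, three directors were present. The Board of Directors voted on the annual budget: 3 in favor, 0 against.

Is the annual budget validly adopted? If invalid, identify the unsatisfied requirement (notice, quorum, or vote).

Notice: 11 business days given; 9 required (11 ≥ 9). Satisfied.
Quorum: 3 present; quorum is 8. Not satisfied.
Vote: the annual budget requires the unanimous vote of the votes cast (3). Unanimous means all 3, so 3 affirmative votes are needed; 3 voted in favor. Satisfied. (Moot — without a quorum no business can be validly transacted.)

Invalid — quorum requirement not satisfied.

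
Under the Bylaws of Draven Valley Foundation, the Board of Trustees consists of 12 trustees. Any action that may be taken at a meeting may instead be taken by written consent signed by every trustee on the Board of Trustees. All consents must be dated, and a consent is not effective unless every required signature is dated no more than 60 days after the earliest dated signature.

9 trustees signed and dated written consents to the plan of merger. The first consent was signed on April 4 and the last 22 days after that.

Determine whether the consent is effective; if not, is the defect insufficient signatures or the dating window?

Signatures required: all of 12 — unanimous means all 12, so 12 needed; 9 signed. Insufficient.
Dating window: the latest signature is 22 days after the earliest; the limit is 60 days. Within the window.

Not effective — insufficient signatures.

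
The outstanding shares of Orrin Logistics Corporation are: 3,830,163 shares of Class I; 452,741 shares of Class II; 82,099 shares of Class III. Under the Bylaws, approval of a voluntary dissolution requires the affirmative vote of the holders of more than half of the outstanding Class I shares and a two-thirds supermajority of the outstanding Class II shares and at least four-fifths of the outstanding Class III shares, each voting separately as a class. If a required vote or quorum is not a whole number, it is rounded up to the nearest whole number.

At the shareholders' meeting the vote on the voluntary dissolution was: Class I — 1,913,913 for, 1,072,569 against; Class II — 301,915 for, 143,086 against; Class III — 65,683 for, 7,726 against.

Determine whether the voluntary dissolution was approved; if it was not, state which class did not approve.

Class I: a majority of 3830163 is 1915082; 1,915,082 required, 1,913,913 in favor — not approved.
Class II: 2/3 of 452741 = 301827.33, rounded up to 301828; 301,828 required, 301,915 in favor — approved.
Class III: 4/5 of 82099 = 65679.20, rounded up to 65680; 65,680 required, 65,683 in favor — approved.

Not approved — the Class I shares did not give the required vote.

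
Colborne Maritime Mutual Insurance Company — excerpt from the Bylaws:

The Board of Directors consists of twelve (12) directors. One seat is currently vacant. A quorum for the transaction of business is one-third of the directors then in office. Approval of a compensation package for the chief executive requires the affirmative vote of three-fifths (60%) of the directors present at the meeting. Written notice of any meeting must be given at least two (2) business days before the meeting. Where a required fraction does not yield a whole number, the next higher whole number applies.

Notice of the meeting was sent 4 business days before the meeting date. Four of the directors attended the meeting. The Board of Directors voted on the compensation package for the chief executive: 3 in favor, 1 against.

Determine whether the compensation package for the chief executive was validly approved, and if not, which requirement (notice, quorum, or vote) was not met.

Notice: 4 business days given; 2 required (4 ≥ 2). Satisfied.
Quorum: 4 present; quorum is 4. Satisfied.
Vote: the compensation package for the chief executive requires three-fifths of the directors present (4). 3/5 of 4 = 2.40, rounded up to 3, so 3 affirmative votes are needed; 3 voted in favor. Satisfied.

Valid — all requirements satisfied.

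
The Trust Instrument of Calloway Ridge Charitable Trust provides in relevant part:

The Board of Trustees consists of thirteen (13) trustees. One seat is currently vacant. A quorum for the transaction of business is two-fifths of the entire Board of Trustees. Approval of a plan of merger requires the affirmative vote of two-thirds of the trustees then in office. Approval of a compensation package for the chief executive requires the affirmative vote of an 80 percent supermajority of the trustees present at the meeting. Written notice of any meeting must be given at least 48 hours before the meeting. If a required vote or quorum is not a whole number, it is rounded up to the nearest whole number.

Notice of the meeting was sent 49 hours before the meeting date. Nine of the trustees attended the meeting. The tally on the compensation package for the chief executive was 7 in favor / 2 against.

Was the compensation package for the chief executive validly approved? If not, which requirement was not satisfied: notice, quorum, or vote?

Notice: 49 hours given; 48 required (49 ≥ 48). Satisfied.
Quorum: 9 present; quorum is 6. Satisfied.
Vote: the compensation package for the chief executive requires four-fifths of the trustees present (9). 4/5 of 9 = 7.20, rounded up to 8, so 8 affirmative votes are needed; 7 voted in favor. Not satisfied.

Invalid — vote requirement not satisfied.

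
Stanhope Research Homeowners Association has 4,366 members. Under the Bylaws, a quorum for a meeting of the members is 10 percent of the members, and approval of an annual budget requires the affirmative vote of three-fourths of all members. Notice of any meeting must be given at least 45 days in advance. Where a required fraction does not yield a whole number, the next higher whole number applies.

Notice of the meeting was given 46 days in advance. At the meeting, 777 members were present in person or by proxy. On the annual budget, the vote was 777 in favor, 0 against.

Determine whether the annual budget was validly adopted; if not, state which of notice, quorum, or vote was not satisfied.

Notice: 46 days given; 45 required. Satisfied.
Quorum: 10% of 4,366 = 436.60, rounded up to 437; 777 present. Satisfied.
Vote: requires three-fourths of all members (4,366); 3/4 of 4366 = 3274.50, rounded up to 3275, so 3,275 needed; 777 in favor. Not satisfied.

Invalid — vote requirement not satisfied.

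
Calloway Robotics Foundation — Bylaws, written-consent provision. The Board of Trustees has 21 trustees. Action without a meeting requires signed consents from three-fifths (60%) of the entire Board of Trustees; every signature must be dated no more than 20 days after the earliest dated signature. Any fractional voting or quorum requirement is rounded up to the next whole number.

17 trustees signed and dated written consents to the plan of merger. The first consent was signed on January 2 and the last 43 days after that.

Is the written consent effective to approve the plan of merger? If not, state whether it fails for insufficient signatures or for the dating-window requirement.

Not effective — dating-window requirement not satisfied.

Signatures required: three-fifths (60%) of 21 — 3/5 of 21 = 12.60, rounded up to 13, so 13 needed; 17 signed. Sufficient.
Dating window: the latest signature is 43 days after the earliest; the limit is 20 days. Outside the window.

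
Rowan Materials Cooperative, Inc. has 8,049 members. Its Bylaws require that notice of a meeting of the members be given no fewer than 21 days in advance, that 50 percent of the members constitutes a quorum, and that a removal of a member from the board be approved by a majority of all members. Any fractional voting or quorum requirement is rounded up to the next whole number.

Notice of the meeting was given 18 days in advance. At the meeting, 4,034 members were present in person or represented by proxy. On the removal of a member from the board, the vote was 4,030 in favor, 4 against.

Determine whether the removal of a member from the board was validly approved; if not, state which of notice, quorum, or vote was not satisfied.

Invalid — notice requirement not satisfied.

Notice: 18 days given; 21 required. Not satisfied.
Quorum: 50% of 8,049 = 4,024.50, rounded up to 4,025; 4,034 present. Satisfied.
Vote: requires a majority of all members (8,049); a majority of 8049 is 4025, so 4,025 needed; 4,030 in favor. Satisfied.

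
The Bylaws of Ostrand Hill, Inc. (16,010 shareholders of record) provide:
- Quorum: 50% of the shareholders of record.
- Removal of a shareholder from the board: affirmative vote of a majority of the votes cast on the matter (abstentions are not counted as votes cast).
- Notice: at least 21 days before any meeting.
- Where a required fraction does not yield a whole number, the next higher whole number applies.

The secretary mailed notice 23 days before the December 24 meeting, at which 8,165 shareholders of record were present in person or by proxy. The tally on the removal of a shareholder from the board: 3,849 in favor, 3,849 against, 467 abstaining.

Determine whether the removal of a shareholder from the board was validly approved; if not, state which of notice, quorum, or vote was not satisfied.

Notice: 23 days given; 21 required. Satisfied.
Quorum: 50% of 16,010 = 8,005; 8,165 present. Satisfied.
Vote: requires a majority of the votes cast (8,165 − 467 abstaining = 7,698); a majority of 7698 is 3850, so 3,850 needed; 3,849 in favor. Not satisfied.

Invalid — vote requirement not satisfied.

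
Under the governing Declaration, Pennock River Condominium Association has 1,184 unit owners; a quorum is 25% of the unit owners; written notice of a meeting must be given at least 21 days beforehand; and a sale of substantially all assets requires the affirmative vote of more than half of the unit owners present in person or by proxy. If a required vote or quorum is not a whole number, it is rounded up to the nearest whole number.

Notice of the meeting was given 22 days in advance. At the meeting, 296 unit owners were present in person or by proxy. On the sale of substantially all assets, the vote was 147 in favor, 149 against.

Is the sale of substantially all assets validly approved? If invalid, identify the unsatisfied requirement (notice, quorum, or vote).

Notice: 22 days given; 21 required. Satisfied.
Quorum: 25% of 1,184 = 296; 296 present. Satisfied.
Vote: requires a majority of those present (296); a majority of 296 is 149, so 149 needed; 147 in favor. Not satisfied.

Invalid — vote requirement not satisfied.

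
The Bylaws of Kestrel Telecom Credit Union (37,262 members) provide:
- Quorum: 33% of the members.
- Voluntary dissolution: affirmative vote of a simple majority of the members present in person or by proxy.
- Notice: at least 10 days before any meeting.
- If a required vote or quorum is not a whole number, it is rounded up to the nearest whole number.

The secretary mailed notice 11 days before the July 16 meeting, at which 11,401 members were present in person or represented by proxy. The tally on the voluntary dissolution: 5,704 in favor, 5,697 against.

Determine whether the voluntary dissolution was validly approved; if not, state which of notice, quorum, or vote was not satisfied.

Invalid — quorum requirement not satisfied.

Notice: 11 days given; 10 required. Satisfied.
Quorum: 33% of 37,262 = 12,296.46, rounded up to 12,297; 11,401 present. Not satisfied.
Vote: requires a majority of those present (11,401); a majority of 11401 is 5701, so 5,701 needed; 5,704 in favor. Satisfied.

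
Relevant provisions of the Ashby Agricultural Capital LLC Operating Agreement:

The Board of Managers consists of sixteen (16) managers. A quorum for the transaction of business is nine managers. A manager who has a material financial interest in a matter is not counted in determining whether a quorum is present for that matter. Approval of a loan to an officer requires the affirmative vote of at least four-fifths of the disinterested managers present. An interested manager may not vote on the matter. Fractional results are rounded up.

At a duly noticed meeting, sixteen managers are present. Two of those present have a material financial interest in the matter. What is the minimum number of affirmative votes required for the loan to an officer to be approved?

The loan to an officer requires four-fifths of the disinterested managers present (16 − 2 = 14).
4/5 of 14 = 11.20, rounded up to 12.

12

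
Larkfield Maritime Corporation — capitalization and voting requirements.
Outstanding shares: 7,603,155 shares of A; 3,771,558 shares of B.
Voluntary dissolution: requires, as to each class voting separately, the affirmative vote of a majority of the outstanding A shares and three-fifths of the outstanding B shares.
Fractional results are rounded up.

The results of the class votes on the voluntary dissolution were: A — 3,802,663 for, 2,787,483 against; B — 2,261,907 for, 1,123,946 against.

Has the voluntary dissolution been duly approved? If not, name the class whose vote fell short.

Not approved — the B shares did not give the required vote.

A: a majority of 7603155 is 3801578; 3,801,578 required, 3,802,663 in favor — approved.
B: 3/5 of 3771558 = 2262934.80, rounded up to 2262935; 2,262,935 required, 2,261,907 in favor — not approved.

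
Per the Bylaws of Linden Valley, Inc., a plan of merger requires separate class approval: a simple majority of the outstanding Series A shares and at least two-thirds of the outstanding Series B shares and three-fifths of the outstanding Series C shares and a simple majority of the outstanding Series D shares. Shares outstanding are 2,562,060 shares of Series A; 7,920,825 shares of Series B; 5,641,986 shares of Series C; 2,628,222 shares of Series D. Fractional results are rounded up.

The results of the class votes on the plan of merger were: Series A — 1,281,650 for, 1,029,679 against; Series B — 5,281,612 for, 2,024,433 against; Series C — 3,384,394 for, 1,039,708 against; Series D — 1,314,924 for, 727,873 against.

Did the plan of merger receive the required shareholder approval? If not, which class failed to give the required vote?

Series A: a majority of 2562060 is 1281031; 1,281,031 required, 1,281,650 in favor — approved.
Series B: 2/3 of 7920825 = 5280550; 5,280,550 required, 5,281,612 in favor — approved.
Series C: 3/5 of 5641986 = 3385191.60, rounded up to 3385192; 3,385,192 required, 3,384,394 in favor — not approved.
Series D: a majority of 2628222 is 1314112; 1,314,112 required, 1,314,924 in favor — approved.

Not approved — the Series C shares did not give the required vote.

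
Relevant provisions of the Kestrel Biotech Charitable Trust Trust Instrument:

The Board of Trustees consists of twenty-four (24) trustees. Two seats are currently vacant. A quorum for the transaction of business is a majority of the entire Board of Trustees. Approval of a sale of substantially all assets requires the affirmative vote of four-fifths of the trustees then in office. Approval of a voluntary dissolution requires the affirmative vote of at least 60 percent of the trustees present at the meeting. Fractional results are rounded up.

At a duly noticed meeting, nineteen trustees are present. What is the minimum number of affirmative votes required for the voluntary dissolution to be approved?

12

The voluntary dissolution requires three-fifths of the trustees present (19).
3/5 of 19 = 11.40, rounded up to 12.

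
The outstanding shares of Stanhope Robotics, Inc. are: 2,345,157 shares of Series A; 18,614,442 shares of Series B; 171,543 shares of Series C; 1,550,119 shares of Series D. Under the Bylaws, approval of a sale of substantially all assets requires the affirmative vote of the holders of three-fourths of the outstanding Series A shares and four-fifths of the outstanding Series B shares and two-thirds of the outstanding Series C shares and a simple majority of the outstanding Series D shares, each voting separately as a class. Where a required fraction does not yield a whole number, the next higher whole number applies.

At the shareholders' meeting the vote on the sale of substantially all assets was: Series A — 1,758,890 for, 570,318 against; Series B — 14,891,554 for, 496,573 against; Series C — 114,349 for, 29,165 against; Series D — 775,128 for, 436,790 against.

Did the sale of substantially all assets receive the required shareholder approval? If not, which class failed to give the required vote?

Not approved — the Series C shares did not give the required vote.

Series A: 3/4 of 2345157 = 1758867.75, rounded up to 1758868; 1,758,868 required, 1,758,890 in favor — approved.
Series B: 4/5 of 18614442 = 14891553.60, rounded up to 14891554; 14,891,554 required, 14,891,554 in favor — approved.
Series C: 2/3 of 171543 = 114362; 114,362 required, 114,349 in favor — not approved.
Series D: a majority of 1550119 is 775060; 775,060 required, 775,128 in favor — approved.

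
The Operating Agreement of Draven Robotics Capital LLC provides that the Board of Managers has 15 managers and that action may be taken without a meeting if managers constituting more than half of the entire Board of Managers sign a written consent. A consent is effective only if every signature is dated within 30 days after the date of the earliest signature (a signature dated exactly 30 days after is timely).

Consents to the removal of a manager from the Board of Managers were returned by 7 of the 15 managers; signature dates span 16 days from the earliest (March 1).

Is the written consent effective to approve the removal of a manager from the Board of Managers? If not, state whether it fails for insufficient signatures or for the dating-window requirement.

Not effective — insufficient signatures.

Signatures required: more than half of 15 — a majority of 15 is 8, so 8 needed; 7 signed. Insufficient.
Dating window: the latest signature is 16 days after the earliest; the limit is 30 days. Within the window.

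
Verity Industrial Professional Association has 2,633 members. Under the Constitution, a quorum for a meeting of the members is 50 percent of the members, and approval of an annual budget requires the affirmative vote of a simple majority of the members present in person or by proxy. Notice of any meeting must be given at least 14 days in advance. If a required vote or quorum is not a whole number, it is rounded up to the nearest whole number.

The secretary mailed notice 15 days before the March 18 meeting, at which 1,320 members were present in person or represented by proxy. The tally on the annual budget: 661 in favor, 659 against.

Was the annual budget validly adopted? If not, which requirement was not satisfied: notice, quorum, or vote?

Valid — all requirements satisfied.

Notice: 15 days given; 14 required. Satisfied.
Quorum: 50% of 2,633 = 1,316.50, rounded up to 1,317; 1,320 present. Satisfied.
Vote: requires a majority of those present (1,320); a majority of 1320 is 661, so 661 needed; 661 in favor. Satisfied.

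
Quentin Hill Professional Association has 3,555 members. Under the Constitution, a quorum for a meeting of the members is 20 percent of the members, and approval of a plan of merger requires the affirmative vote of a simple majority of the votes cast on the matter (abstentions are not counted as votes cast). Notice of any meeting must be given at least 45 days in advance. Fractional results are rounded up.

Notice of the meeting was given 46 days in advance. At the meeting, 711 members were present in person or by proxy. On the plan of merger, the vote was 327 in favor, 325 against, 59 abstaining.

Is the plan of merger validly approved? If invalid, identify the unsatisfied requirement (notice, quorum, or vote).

Notice: 46 days given; 45 required. Satisfied.
Quorum: 20% of 3,555 = 711; 711 present. Satisfied.
Vote: requires a majority of the votes cast (711 − 59 abstaining = 652); a majority of 652 is 327, so 327 needed; 327 in favor. Satisfied.

Valid — all requirements satisfied.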